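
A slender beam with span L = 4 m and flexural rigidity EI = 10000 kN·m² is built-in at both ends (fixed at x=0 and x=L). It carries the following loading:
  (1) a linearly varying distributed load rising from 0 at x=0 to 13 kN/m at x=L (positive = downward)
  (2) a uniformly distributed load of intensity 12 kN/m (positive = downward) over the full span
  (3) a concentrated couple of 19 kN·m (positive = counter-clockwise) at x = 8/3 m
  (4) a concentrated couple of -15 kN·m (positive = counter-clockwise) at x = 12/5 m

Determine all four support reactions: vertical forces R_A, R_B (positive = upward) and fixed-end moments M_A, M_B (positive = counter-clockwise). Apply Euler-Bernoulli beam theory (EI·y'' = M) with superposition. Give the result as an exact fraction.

Load 1 — triangular load w₀=13 kN/m (0→w₀ over full span):
  R_A = 3w₀L/20 = 3·13·4/20 = 39/5 kN
  M_A = w₀L²/30 = 13·4²/30 = 104/15 kN·m
  R_B = 7w₀L/20 = 7·13·4/20 = 91/5 kN
  M_B = -w₀L²/20 = -13·4²/20 = -52/5 kN·m
Load 2 — uniform load w=12 kN/m over full span:
  R_A = wL/2 = 12·4/2 = 24 kN
  M_A = wL²/12 = 12·4²/12 = 16 kN·m
  R_B = wL/2 = 12·4/2 = 24 kN
  M_B = -wL²/12 = -12·4²/12 = -16 kN·m
Load 3 — applied couple M₀=19 kN·m at a=8/3 m (b=L-a=4/3):
  R_A = 6M₀ab/L³ = 6·19·(8/3)·(4/3)/4³ = 19/3 kN
  M_A = M₀b(2a-b)/L² = 19·(4/3)·(2·(8/3)-(4/3))/4² = 19/3 kN·m
  R_B = -6M₀ab/L³ = -6·19·(8/3)·(4/3)/4³ = -19/3 kN
  M_B = M₀a(2b-a)/L² = 19·(8/3)·(2·(4/3)-(8/3))/4² = 0 kN·m
Load 4 — applied couple M₀=-15 kN·m at a=12/5 m (b=L-a=8/5):
  R_A = 6M₀ab/L³ = 6·(-15)·(12/5)·(8/5)/4³ = -27/5 kN
  M_A = M₀b(2a-b)/L² = (-15)·(8/5)·(2·(12/5)-(8/5))/4² = -24/5 kN·m
  R_B = -6M₀ab/L³ = -6·(-15)·(12/5)·(8/5)/4³ = 27/5 kN
  M_B = M₀a(2b-a)/L² = (-15)·(12/5)·(2·(8/5)-(12/5))/4² = -9/5 kN·m
Superposition: R_A = 491/15 kN, M_A = 367/15 kN·m, R_B = 619/15 kN, M_B = -141/5 kN·m

R_A = 491/15 kN, M_A = 367/15 kN·m, R_B = 619/15 kN, M_B = -141/5 kN·m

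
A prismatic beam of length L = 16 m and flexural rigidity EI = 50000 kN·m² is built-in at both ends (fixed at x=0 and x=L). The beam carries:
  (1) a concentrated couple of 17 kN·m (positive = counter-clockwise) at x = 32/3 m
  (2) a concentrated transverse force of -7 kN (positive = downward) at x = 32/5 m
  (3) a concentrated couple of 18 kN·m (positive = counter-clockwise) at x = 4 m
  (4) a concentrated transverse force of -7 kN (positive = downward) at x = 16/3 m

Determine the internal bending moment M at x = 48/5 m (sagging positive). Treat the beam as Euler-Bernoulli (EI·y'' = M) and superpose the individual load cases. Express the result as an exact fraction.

Load 1 — applied couple M₀=17 kN·m at a=32/3 m (b=L-a=16/3):
  M_1 = R_Ax - M_A  [x≤a] with R_A=17/12, M_A=17/3 = (17/12)·(48/5) - (17/3) = 119/15 kN·m
Load 2 — point force P=-7 kN at a=32/5 m (b=L-a=48/5):
  M_2 = Pa²(a+3b)(L-x)/L³ - Pa²b/L²  [x>a] = (-7)·(32/5)²·((32/5)+3·(48/5))·(16-(48/5))/16³ - (-7)·(32/5)²·(48/5)/16² = -3136/625 kN·m
Load 3 — applied couple M₀=18 kN·m at a=4 m (b=L-a=12):
  M_3 = R_Ax - M_A - M₀  [x>a] with R_A=81/64, M_A=-27/8 = (81/64)·(48/5) - (-27/8) - 18 = -99/40 kN·m
Load 4 — point force P=-7 kN at a=16/3 m (b=L-a=32/3):
  M_4 = Pa²(a+3b)(L-x)/L³ - Pa²b/L²  [x>a] = (-7)·(16/3)²·((16/3)+3·(32/3))·(16-(48/5))/16³ - (-7)·(16/3)²·(32/3)/16² = -448/135 kN·m
Superposition: M = Σ M_i = -388501/135000 kN·m ≈ -2.877785 kN·m

M(48/5) = -388501/135000 kN·m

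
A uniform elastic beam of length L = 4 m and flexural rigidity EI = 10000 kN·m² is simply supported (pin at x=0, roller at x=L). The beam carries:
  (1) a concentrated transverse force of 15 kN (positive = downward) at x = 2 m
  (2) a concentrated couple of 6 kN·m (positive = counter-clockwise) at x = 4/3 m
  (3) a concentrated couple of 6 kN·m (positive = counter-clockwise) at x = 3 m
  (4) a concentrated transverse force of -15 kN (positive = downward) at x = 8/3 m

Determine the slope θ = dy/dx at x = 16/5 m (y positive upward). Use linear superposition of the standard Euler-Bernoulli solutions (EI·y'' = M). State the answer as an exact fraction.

θ(16/5) = 5477/27000000 rad

Load 1 — point force P=15 kN at a=2 m (b=L-a=2):
  θ_1 = -Pa(2L²-6Lx+3x²+a²)/(6LEI)  [x>a] = -15·2·(2·4²-6·4·(16/5)+3·(16/5)²+2²)/(6·4·10000) = 63/50000 rad
Load 2 — applied couple M₀=6 kN·m at a=4/3 m (b=L-a=8/3):
  θ_2 = (M₀x²/(2L)-M₀(x-a)+C₁)/EI  [x>a] with C₁=M₀(3b²-L²)/(6L)=4/3 = (6·(16/5)²/(2·4)-6·((16/5)-(4/3))+(4/3))/10000 = -41/187500 rad
Load 3 — applied couple M₀=6 kN·m at a=3 m (b=L-a=1):
  θ_3 = (M₀x²/(2L)-M₀(x-a)+C₁)/EI  [x>a] with C₁=M₀(3b²-L²)/(6L)=-13/4 = (6·(16/5)²/(2·4)-6·((16/5)-3)+(-13/4))/10000 = 323/1000000 rad
Load 4 — point force P=-15 kN at a=8/3 m (b=L-a=4/3):
  θ_4 = -Pa(2L²-6Lx+3x²+a²)/(6LEI)  [x>a] = -(-15)·(8/3)·(2·4²-6·4·(16/5)+3·(16/5)²+(8/3)²)/(6·4·10000) = -98/84375 rad
Superposition: θ = Σ θ_i = 5477/27000000 rad ≈ 0.000203 rad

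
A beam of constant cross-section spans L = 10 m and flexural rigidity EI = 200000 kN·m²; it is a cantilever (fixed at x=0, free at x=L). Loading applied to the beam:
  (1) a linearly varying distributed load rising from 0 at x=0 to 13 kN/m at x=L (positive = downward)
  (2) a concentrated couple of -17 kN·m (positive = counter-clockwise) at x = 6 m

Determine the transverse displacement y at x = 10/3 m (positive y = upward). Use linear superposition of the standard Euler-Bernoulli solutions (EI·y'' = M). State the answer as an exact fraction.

Load 1 — triangular load w₀=13 kN/m (0→w₀ over full span):
  y_1 = (w₀Lx³/12-w₀L²x²/6-w₀x⁵/(120L))/EI = (13·10·(10/3)³/12-13·10²·(10/3)²/6-13·(10/3)⁵/(120·10))/200000 = -5863/583200 m
Load 2 — applied couple M₀=-17 kN·m at a=6 m (b=L-a=4):
  y_2 = M₀x²/(2EI)  [x≤a] = (-17)·(10/3)²/(2·200000) = -17/36000 m
Superposition: y = Σ y_i = -7673/729000 m ≈ -0.010525 m

y(10/3) = -7673/729000 m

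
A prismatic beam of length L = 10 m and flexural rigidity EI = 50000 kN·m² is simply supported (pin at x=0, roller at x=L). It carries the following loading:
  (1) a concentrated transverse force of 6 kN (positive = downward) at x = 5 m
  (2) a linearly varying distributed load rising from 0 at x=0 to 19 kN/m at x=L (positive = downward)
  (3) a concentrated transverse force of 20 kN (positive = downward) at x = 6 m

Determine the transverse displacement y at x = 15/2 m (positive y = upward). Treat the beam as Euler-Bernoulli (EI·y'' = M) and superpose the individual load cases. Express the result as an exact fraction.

y(15/2) = -397729/15360000 m

Load 1 — point force P=6 kN at a=5 m (b=L-a=5):
  y_1 = -Pa(L-x)(2Lx-a²-x²)/(6LEI)  [x>a] = -6·5·(10-(15/2))·(2·10·(15/2)-5²-(15/2)²)/(6·10·50000) = -11/6400 m
Load 2 — triangular load w₀=19 kN/m (0→w₀ over full span):
  y_2 = -w₀x(7L⁴-10L²x²+3x⁴)/(360LEI) = -19·(15/2)·(7·10⁴-10·10²·(15/2)²+3·(15/2)⁴)/(360·10·50000) = -2261/122880 m
Load 3 — point force P=20 kN at a=6 m (b=L-a=4):
  y_3 = -Pa(L-x)(2Lx-a²-x²)/(6LEI)  [x>a] = -20·6·(10-(15/2))·(2·10·(15/2)-6²-(15/2)²)/(6·10·50000) = -231/40000 m
Superposition: y = Σ y_i = -397729/15360000 m ≈ -0.025894 m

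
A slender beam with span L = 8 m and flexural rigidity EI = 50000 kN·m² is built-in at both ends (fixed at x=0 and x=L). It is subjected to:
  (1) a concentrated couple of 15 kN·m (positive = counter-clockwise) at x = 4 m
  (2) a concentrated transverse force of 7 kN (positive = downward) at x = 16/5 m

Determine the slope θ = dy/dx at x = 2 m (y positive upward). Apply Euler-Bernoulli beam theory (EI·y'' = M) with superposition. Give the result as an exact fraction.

Load 1 — applied couple M₀=15 kN·m at a=4 m (b=L-a=4):
  θ_1 = (R_Ax²/2 - M_Ax)/EI  [x≤a] with R_A=45/16, M_A=15/4 = ((45/16)·2²/2 - (15/4)·2)/50000 = -3/80000 rad
Load 2 — point force P=7 kN at a=16/5 m (b=L-a=24/5):
  θ_2 = -Pb²x(2aL-(3a+b)x)/(2L³EI)  [x≤a] = -7·(24/5)²·2·(2·(16/5)·8-(3·(16/5)+(24/5))·2)/(2·8³·50000) = -441/3125000 rad
Superposition: θ = Σ θ_i = -8931/50000000 rad ≈ -0.000179 rad

θ(2) = -8931/50000000 rad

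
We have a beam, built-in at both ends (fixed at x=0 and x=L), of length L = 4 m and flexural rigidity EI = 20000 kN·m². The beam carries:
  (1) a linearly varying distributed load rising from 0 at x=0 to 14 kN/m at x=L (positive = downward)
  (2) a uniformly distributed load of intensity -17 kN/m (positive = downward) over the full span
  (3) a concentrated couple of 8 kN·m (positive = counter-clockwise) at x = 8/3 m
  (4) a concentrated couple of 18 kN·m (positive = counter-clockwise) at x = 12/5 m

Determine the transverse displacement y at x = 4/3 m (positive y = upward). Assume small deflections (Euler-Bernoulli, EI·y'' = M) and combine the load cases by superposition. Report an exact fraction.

Load 1 — triangular load w₀=14 kN/m (0→w₀ over full span):
  y_1 = -w₀x²(L-x)²(x+2L)/(120LEI) = -14·(4/3)²·(4-(4/3))²·((4/3)+2·4)/(120·4·20000) = -392/2278125 m
Load 2 — uniform load w=-17 kN/m over full span:
  y_2 = -wx²(L-x)²/(24EI) = -(-17)·(4/3)²·(4-(4/3))²/(24·20000) = 68/151875 m
Load 3 — applied couple M₀=8 kN·m at a=8/3 m (b=L-a=4/3):
  y_3 = (R_Ax³/6 - M_Ax²/2)/EI  [x≤a] with R_A=8/3, M_A=8/3 = ((8/3)·(4/3)³/6 - (8/3)·(4/3)²/2)/20000 = -2/30375 m
Load 4 — applied couple M₀=18 kN·m at a=12/5 m (b=L-a=8/5):
  y_4 = (R_Ax³/6 - M_Ax²/2)/EI  [x≤a] with R_A=162/25, M_A=144/25 = ((162/25)·(4/3)³/6 - (144/25)·(4/3)²/2)/20000 = -2/15625 m
Superposition: y = Σ y_i = 932/11390625 m ≈ 0.000082 m

y(4/3) = 932/11390625 m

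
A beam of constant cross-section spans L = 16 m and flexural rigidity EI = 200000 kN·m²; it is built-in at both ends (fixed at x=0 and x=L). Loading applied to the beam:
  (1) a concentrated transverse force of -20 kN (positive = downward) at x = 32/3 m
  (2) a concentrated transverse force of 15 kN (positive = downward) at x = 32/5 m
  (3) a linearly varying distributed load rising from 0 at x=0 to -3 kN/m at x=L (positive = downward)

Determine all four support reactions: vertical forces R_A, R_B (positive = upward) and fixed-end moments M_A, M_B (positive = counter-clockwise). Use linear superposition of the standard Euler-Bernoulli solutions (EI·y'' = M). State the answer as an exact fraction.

R_A = -1799/675 kN, M_A = -9952/675 kN·m, R_B = -17776/675 kN, M_B = 42368/675 kN·m

Load 1 — point force P=-20 kN at a=32/3 m (b=L-a=16/3):
  R_A = Pb²(3a+b)/L³ = (-20)·(16/3)²·(3·(32/3)+(16/3))/16³ = -140/27 kN
  M_A = Pab²/L² = (-20)·(32/3)·(16/3)²/16² = -640/27 kN·m
  R_B = Pa²(a+3b)/L³ = (-20)·(32/3)²·((32/3)+3·(16/3))/16³ = -400/27 kN
  M_B = -Pa²b/L² = -(-20)·(32/3)²·(16/3)/16² = 1280/27 kN·m
Load 2 — point force P=15 kN at a=32/5 m (b=L-a=48/5):
  R_A = Pb²(3a+b)/L³ = 15·(48/5)²·(3·(32/5)+(48/5))/16³ = 243/25 kN
  M_A = Pab²/L² = 15·(32/5)·(48/5)²/16² = 864/25 kN·m
  R_B = Pa²(a+3b)/L³ = 15·(32/5)²·((32/5)+3·(48/5))/16³ = 132/25 kN
  M_B = -Pa²b/L² = -15·(32/5)²·(48/5)/16² = -576/25 kN·m
Load 3 — triangular load w₀=-3 kN/m (0→w₀ over full span):
  R_A = 3w₀L/20 = 3·(-3)·16/20 = -36/5 kN
  M_A = w₀L²/30 = (-3)·16²/30 = -128/5 kN·m
  R_B = 7w₀L/20 = 7·(-3)·16/20 = -84/5 kN
  M_B = -w₀L²/20 = -(-3)·16²/20 = 192/5 kN·m
Superposition: R_A = -1799/675 kN, M_A = -9952/675 kN·m, R_B = -17776/675 kN, M_B = 42368/675 kN·m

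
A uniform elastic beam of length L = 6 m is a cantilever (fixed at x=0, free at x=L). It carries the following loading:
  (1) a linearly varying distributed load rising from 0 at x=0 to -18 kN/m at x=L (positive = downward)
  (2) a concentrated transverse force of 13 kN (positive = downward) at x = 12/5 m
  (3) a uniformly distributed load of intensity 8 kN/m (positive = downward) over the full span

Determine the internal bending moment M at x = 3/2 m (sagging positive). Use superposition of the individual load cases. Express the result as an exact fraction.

Load 1 — triangular load w₀=-18 kN/m (0→w₀ over full span):
  M_1 = w₀Lx/2 - w₀L²/3 - w₀x³/(6L) = (-18)·6·(3/2)/2 - (-18)·6²/3 - (-18)·(3/2)³/(6·6) = 2187/16 kN·m
Load 2 — point force P=13 kN at a=12/5 m (b=L-a=18/5):
  M_2 = -P(a-x)  [x≤a] = -13·((12/5)-(3/2)) = -117/10 kN·m
Load 3 — uniform load w=8 kN/m over full span:
  M_3 = -w(L-x)²/2 = -8·(6-(3/2))²/2 = -81 kN·m
Superposition: M = Σ M_i = 3519/80 kN·m ≈ 43.987500 kN·m

M(3/2) = 3519/80 kN·m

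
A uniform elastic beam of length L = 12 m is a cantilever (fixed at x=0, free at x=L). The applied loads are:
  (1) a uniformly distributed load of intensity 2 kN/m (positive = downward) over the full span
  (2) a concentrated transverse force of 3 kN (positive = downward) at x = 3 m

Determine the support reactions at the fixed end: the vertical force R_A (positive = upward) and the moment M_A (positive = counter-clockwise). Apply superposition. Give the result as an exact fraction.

R_A = 27 kN, M_A = 153 kN·m

Load 1 — uniform load w=2 kN/m over full span:
  R_A = wL = 2·12 = 24 kN
  M_A = wL²/2 = 2·12²/2 = 144 kN·m
Load 2 — point force P=3 kN at a=3 m (b=L-a=9):
  R_A = P = 3 kN
  M_A = Pa = 3·3 = 9 kN·m
Superposition: R_A = 27 kN, M_A = 153 kN·m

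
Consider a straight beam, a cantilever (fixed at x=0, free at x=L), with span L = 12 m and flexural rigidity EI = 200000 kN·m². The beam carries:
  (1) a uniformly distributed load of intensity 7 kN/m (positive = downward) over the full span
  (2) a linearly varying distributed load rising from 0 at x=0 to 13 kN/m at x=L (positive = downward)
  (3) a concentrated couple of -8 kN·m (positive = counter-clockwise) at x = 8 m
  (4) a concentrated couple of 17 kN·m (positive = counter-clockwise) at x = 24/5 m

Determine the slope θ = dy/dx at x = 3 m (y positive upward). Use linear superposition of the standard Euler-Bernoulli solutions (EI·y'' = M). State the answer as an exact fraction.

Load 1 — uniform load w=7 kN/m over full span:
  θ_1 = -wx(x²-3Lx+3L²)/(6EI) = -7·3·(3²-3·12·3+3·12²)/(6·200000) = -2331/400000 rad
Load 2 — triangular load w₀=13 kN/m (0→w₀ over full span):
  θ_2 = (w₀Lx²/4-w₀L²x/3-w₀x⁴/(24L))/EI = (13·12·3²/4-13·12²·3/3-13·3⁴/(24·12))/200000 = -48789/6400000 rad
Load 3 — applied couple M₀=-8 kN·m at a=8 m (b=L-a=4):
  θ_3 = M₀x/EI  [x≤a] = (-8)·3/200000 = -3/25000 rad
Load 4 — applied couple M₀=17 kN·m at a=24/5 m (b=L-a=36/5):
  θ_4 = M₀x/EI  [x≤a] = 17·3/200000 = 51/200000 rad
Superposition: θ = Σ θ_i = -85221/6400000 rad ≈ -0.013316 rad

θ(3) = -85221/6400000 rad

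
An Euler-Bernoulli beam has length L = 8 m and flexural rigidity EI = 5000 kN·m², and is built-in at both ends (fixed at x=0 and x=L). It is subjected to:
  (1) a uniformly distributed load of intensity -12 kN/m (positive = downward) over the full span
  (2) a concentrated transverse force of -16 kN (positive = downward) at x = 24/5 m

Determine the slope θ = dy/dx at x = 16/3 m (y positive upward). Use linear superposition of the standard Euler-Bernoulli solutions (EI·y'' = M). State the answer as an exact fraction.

θ(16/3) = -21184/2109375 rad

Load 1 — uniform load w=-12 kN/m over full span:
  θ_1 = -wx(L-x)(L-2x)/(12EI) = -(-12)·(16/3)·(8-(16/3))·(8-2·(16/3))/(12·5000) = -128/16875 rad
Load 2 — point force P=-16 kN at a=24/5 m (b=L-a=16/5):
  θ_2 = Pa²(L-x)(2bL-(3b+a)(L-x))/(2L³EI)  [x>a] = (-16)·(24/5)²·(8-(16/3))·(2·(16/5)·8-(3·(16/5)+(24/5))·(8-(16/3)))/(2·8³·5000) = -192/78125 rad
Superposition: θ = Σ θ_i = -21184/2109375 rad ≈ -0.010043 rad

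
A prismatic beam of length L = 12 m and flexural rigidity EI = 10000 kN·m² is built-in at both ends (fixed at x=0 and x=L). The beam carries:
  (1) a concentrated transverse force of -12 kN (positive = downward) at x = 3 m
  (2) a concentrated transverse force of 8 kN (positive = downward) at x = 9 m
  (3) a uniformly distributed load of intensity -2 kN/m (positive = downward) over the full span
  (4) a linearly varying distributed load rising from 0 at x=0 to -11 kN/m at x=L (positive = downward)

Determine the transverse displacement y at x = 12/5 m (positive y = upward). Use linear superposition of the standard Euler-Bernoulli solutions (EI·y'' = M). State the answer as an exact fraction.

y(12/5) = 1376577/78125000 m

Load 1 — point force P=-12 kN at a=3 m (b=L-a=9):
  y_1 = -Pb²x²(3aL-(3a+b)x)/(6L³EI)  [x≤a] = -(-12)·9²·(12/5)²·(3·3·12-(3·3+9)·(12/5))/(6·12³·10000) = 2187/625000 m
Load 2 — point force P=8 kN at a=9 m (b=L-a=3):
  y_2 = -Pb²x²(3aL-(3a+b)x)/(6L³EI)  [x≤a] = -8·3²·(12/5)²·(3·9·12-(3·9+3)·(12/5))/(6·12³·10000) = -63/62500 m
Load 3 — uniform load w=-2 kN/m over full span:
  y_3 = -wx²(L-x)²/(24EI) = -(-2)·(12/5)²·(12-(12/5))²/(24·10000) = 1728/390625 m
Load 4 — triangular load w₀=-11 kN/m (0→w₀ over full span):
  y_4 = -w₀x²(L-x)²(x+2L)/(120LEI) = -(-11)·(12/5)²·(12-(12/5))²·((12/5)+2·12)/(120·12·10000) = 104544/9765625 m
Superposition: y = Σ y_i = 1376577/78125000 m ≈ 0.017620 m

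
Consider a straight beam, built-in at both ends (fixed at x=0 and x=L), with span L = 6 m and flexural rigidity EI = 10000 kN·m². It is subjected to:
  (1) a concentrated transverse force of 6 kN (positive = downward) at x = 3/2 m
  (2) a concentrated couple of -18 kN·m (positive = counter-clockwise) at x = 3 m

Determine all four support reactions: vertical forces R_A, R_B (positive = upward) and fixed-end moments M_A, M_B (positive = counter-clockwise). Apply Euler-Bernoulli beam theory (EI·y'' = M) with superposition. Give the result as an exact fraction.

Load 1 — point force P=6 kN at a=3/2 m (b=L-a=9/2):
  R_A = Pb²(3a+b)/L³ = 6·(9/2)²·(3·(3/2)+(9/2))/6³ = 81/16 kN
  M_A = Pab²/L² = 6·(3/2)·(9/2)²/6² = 81/16 kN·m
  R_B = Pa²(a+3b)/L³ = 6·(3/2)²·((3/2)+3·(9/2))/6³ = 15/16 kN
  M_B = -Pa²b/L² = -6·(3/2)²·(9/2)/6² = -27/16 kN·m
Load 2 — applied couple M₀=-18 kN·m at a=3 m (b=L-a=3):
  R_A = 6M₀ab/L³ = 6·(-18)·3·3/6³ = -9/2 kN
  M_A = M₀b(2a-b)/L² = (-18)·3·(2·3-3)/6² = -9/2 kN·m
  R_B = -6M₀ab/L³ = -6·(-18)·3·3/6³ = 9/2 kN
  M_B = M₀a(2b-a)/L² = (-18)·3·(2·3-3)/6² = -9/2 kN·m
Superposition: R_A = 9/16 kN, M_A = 9/16 kN·m, R_B = 87/16 kN, M_B = -99/16 kN·m

R_A = 9/16 kN, M_A = 9/16 kN·m, R_B = 87/16 kN, M_B = -99/16 kN·m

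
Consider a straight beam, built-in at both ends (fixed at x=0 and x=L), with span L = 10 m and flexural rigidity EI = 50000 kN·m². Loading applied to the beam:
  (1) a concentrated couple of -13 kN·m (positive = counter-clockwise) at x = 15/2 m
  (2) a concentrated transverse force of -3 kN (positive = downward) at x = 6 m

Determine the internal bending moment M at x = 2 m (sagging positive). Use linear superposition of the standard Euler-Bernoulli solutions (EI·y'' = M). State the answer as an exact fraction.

Load 1 — applied couple M₀=-13 kN·m at a=15/2 m (b=L-a=5/2):
  M_1 = R_Ax - M_A  [x≤a] with R_A=-117/80, M_A=-65/16 = (-117/80)·2 - (-65/16) = 91/80 kN·m
Load 2 — point force P=-3 kN at a=6 m (b=L-a=4):
  M_2 = Pb²(3a+b)x/L³ - Pab²/L²  [x≤a] = (-3)·4²·(3·6+4)·2/10³ - (-3)·6·4²/10² = 96/125 kN·m
Superposition: M = Σ M_i = 3811/2000 kN·m ≈ 1.905500 kN·m

M(2) = 3811/2000 kN·m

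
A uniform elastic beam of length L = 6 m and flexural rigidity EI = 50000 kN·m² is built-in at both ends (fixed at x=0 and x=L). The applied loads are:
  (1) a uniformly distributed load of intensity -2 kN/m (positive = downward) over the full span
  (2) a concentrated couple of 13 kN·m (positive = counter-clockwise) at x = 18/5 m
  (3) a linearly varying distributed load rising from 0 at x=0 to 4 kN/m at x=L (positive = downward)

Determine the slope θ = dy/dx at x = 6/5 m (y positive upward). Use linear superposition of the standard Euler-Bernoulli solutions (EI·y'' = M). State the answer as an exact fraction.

Load 1 — uniform load w=-2 kN/m over full span:
  θ_1 = -wx(L-x)(L-2x)/(12EI) = -(-2)·(6/5)·(6-(6/5))·(6-2·(6/5))/(12·50000) = 27/390625 rad
Load 2 — applied couple M₀=13 kN·m at a=18/5 m (b=L-a=12/5):
  θ_2 = (R_Ax²/2 - M_Ax)/EI  [x≤a] with R_A=78/25, M_A=104/25 = ((78/25)·(6/5)²/2 - (104/25)·(6/5))/50000 = -429/7812500 rad
Load 3 — triangular load w₀=4 kN/m (0→w₀ over full span):
  θ_3 = -w₀(2x(L-x)(L-2x)(x+2L)+x²(L-x)²)/(120LEI) = -4·(2·(6/5)·(6-(6/5))·(6-2·(6/5))·((6/5)+2·6)+(6/5)²·(6-(6/5))²)/(120·6·50000) = -126/1953125 rad
Superposition: θ = Σ θ_i = -393/7812500 rad ≈ -0.000050 rad

θ(6/5) = -393/7812500 rad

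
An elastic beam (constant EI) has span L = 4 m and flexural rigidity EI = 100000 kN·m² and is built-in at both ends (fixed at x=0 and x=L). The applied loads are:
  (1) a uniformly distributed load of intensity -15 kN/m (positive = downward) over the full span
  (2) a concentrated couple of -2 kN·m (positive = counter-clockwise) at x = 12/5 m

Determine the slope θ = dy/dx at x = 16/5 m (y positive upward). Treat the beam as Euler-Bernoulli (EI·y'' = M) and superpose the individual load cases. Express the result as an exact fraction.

θ(16/5) = -603/7812500 rad

Load 1 — uniform load w=-15 kN/m over full span:
  θ_1 = -wx(L-x)(L-2x)/(12EI) = -(-15)·(16/5)·(4-(16/5))·(4-2·(16/5))/(12·100000) = -6/78125 rad
Load 2 — applied couple M₀=-2 kN·m at a=12/5 m (b=L-a=8/5):
  θ_2 = (R_Ax²/2 - M_Ax - M₀(x-a))/EI  [x>a] with R_A=-18/25, M_A=-16/25 = ((-18/25)·(16/5)²/2 - (-16/25)·(16/5) - (-2)·((16/5)-(12/5)))/100000 = -3/7812500 rad
Superposition: θ = Σ θ_i = -603/7812500 rad ≈ -0.000077 rad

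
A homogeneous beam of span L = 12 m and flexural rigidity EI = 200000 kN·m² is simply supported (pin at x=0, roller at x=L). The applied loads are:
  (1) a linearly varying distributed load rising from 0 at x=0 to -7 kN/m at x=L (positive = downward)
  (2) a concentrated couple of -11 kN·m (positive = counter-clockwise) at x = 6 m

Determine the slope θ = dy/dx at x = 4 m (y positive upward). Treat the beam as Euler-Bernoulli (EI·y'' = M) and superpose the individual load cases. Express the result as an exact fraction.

θ(4) = 11483/18000000 rad

Load 1 — triangular load w₀=-7 kN/m (0→w₀ over full span):
  θ_1 = -w₀(7L⁴-30L²x²+15x⁴)/(360LEI) = -(-7)·(7·12⁴-30·12²·4²+15·4⁴)/(360·12·200000) = 91/140625 rad
Load 2 — applied couple M₀=-11 kN·m at a=6 m (b=L-a=6):
  θ_2 = (M₀x²/(2L)+C₁)/EI  [x≤a] with C₁=M₀(3b²-L²)/(6L)=11/2 = ((-11)·4²/(2·12)+(11/2))/200000 = -11/1200000 rad
Superposition: θ = Σ θ_i = 11483/18000000 rad ≈ 0.000638 rad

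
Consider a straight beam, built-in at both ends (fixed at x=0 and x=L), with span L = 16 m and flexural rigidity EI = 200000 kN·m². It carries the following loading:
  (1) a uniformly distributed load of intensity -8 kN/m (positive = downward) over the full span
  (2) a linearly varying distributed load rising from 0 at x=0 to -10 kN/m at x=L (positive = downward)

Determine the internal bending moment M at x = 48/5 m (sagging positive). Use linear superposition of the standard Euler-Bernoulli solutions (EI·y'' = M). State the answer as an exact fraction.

Load 1 — uniform load w=-8 kN/m over full span:
  M_1 = wLx/2 - wL²/12 - wx²/2 = (-8)·16·(48/5)/2 - (-8)·16²/12 - (-8)·(48/5)²/2 = -5632/75 kN·m
Load 2 — triangular load w₀=-10 kN/m (0→w₀ over full span):
  M_2 = 3w₀Lx/20 - w₀L²/30 - w₀x³/(6L) = 3·(-10)·16·(48/5)/20 - (-10)·16²/30 - (-10)·(48/5)³/(6·16) = -3968/75 kN·m
Superposition: M = Σ M_i = -128 kN·m ≈ -128.000000 kN·m

M(48/5) = -128 kN·m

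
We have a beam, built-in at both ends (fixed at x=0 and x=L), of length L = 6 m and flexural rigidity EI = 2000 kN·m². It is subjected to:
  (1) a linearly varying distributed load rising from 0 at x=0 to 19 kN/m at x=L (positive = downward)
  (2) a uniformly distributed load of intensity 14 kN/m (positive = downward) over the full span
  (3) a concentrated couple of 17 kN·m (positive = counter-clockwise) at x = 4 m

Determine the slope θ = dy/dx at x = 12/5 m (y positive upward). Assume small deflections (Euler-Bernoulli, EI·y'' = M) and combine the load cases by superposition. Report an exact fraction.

Load 1 — triangular load w₀=19 kN/m (0→w₀ over full span):
  θ_1 = -w₀(2x(L-x)(L-2x)(x+2L)+x²(L-x)²)/(120LEI) = -19·(2·(12/5)·(6-(12/5))·(6-2·(12/5))·((12/5)+2·6)+(12/5)²·(6-(12/5))²)/(120·6·2000) = -1539/312500 rad
Load 2 — uniform load w=14 kN/m over full span:
  θ_2 = -wx(L-x)(L-2x)/(12EI) = -14·(12/5)·(6-(12/5))·(6-2·(12/5))/(12·2000) = -189/31250 rad
Load 3 — applied couple M₀=17 kN·m at a=4 m (b=L-a=2):
  θ_3 = (R_Ax²/2 - M_Ax)/EI  [x≤a] with R_A=34/9, M_A=17/3 = ((34/9)·(12/5)²/2 - (17/3)·(12/5))/2000 = -17/12500 rad
Superposition: θ = Σ θ_i = -1927/156250 rad ≈ -0.012333 rad

θ(12/5) = -1927/156250 rad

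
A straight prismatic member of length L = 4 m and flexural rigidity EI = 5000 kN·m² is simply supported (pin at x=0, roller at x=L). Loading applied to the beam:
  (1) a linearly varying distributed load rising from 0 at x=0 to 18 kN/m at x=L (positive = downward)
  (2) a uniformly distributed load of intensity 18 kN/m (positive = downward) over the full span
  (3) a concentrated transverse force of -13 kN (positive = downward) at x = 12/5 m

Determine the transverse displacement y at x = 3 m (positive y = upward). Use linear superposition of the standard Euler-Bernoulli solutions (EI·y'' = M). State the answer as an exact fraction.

y(3) = -106101/10000000 m

Load 1 — triangular load w₀=18 kN/m (0→w₀ over full span):
  y_1 = -w₀x(7L⁴-10L²x²+3x⁴)/(360LEI) = -18·3·(7·4⁴-10·4²·3²+3·3⁴)/(360·4·5000) = -357/80000 m
Load 2 — uniform load w=18 kN/m over full span:
  y_2 = -wx(L³-2Lx²+x³)/(24EI) = -18·3·(4³-2·4·3²+3³)/(24·5000) = -171/20000 m
Load 3 — point force P=-13 kN at a=12/5 m (b=L-a=8/5):
  y_3 = -Pa(L-x)(2Lx-a²-x²)/(6LEI)  [x>a] = -(-13)·(12/5)·(4-3)·(2·4·3-(12/5)²-3²)/(6·4·5000) = 3003/1250000 m
Superposition: y = Σ y_i = -106101/10000000 m ≈ -0.010610 m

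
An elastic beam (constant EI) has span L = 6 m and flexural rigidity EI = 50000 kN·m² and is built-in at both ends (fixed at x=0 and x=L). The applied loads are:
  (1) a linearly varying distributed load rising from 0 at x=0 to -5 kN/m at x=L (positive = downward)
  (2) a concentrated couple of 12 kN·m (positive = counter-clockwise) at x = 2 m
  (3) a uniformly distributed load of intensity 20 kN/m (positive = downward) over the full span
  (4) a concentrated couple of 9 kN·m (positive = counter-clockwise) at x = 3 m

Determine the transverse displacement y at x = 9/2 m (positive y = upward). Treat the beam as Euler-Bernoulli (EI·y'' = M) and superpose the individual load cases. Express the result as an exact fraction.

Load 1 — triangular load w₀=-5 kN/m (0→w₀ over full span):
  y_1 = -w₀x²(L-x)²(x+2L)/(120LEI) = -(-5)·(9/2)²·(6-(9/2))²·((9/2)+2·6)/(120·6·50000) = 2673/25600000 m
Load 2 — applied couple M₀=12 kN·m at a=2 m (b=L-a=4):
  y_2 = (R_Ax³/6 - M_Ax²/2 - M₀(x-a)²/2)/EI  [x>a] with R_A=8/3, M_A=0 = ((8/3)·(9/2)³/6 - 0·(9/2)²/2 - 12·((9/2)-2)²/2)/50000 = 3/50000 m
Load 3 — uniform load w=20 kN/m over full span:
  y_3 = -wx²(L-x)²/(24EI) = -20·(9/2)²·(6-(9/2))²/(24·50000) = -243/320000 m
Load 4 — applied couple M₀=9 kN·m at a=3 m (b=L-a=3):
  y_4 = (R_Ax³/6 - M_Ax²/2 - M₀(x-a)²/2)/EI  [x>a] with R_A=9/4, M_A=9/4 = ((9/4)·(9/2)³/6 - (9/4)·(9/2)²/2 - 9·((9/2)-3)²/2)/50000 = 81/3200000 m
Superposition: y = Σ y_i = -14583/25600000 m ≈ -0.000570 m

y(9/2) = -14583/25600000 m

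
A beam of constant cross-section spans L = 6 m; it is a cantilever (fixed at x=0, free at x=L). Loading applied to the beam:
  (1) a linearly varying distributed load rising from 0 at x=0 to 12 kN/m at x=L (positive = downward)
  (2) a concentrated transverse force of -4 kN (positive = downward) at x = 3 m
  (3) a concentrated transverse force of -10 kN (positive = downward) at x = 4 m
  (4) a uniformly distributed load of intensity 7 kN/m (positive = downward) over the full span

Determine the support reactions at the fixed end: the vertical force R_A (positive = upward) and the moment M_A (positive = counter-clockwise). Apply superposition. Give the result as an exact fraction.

R_A = 64 kN, M_A = 218 kN·m

Load 1 — triangular load w₀=12 kN/m (0→w₀ over full span):
  R_A = w₀L/2 = 12·6/2 = 36 kN
  M_A = w₀L²/3 = 12·6²/3 = 144 kN·m
Load 2 — point force P=-4 kN at a=3 m (b=L-a=3):
  R_A = P = (-4) = -4 kN
  M_A = Pa = (-4)·3 = -12 kN·m
Load 3 — point force P=-10 kN at a=4 m (b=L-a=2):
  R_A = P = (-10) = -10 kN
  M_A = Pa = (-10)·4 = -40 kN·m
Load 4 — uniform load w=7 kN/m over full span:
  R_A = wL = 7·6 = 42 kN
  M_A = wL²/2 = 7·6²/2 = 126 kN·m
Superposition: R_A = 64 kN, M_A = 218 kN·m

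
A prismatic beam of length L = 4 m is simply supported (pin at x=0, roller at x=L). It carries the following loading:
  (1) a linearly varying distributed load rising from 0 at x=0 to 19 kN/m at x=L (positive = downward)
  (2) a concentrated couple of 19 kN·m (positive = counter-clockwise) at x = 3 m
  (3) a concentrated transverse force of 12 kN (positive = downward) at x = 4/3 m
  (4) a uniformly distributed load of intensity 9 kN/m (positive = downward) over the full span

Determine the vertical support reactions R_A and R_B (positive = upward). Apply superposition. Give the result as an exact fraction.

Load 1 — triangular load w₀=19 kN/m (0→w₀ over full span):
  R_A = w₀L/6 = 19·4/6 = 38/3 kN
  R_B = w₀L/3 = 19·4/3 = 76/3 kN
Load 2 — applied couple M₀=19 kN·m at a=3 m (b=L-a=1):
  R_A = M₀/L = 19/4 kN
  R_B = -M₀/L = -19/4 kN
Load 3 — point force P=12 kN at a=4/3 m (b=L-a=8/3):
  R_A = Pb/L = 12·(8/3)/4 = 8 kN
  R_B = Pa/L = 12·(4/3)/4 = 4 kN
Load 4 — uniform load w=9 kN/m over full span:
  R_A = wL/2 = 9·4/2 = 18 kN
  R_B = wL/2 = 9·4/2 = 18 kN
Superposition: R_A = 521/12 kN, R_B = 511/12 kN

R_A = 521/12 kN, R_B = 511/12 kN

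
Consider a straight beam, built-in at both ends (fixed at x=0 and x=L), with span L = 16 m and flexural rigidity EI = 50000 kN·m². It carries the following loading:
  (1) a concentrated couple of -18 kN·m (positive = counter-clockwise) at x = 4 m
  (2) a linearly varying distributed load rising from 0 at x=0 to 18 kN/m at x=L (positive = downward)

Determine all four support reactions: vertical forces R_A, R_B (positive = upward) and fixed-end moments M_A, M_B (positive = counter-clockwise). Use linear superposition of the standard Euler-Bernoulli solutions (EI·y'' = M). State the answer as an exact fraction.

R_A = 13419/320 kN, M_A = 6279/40 kN·m, R_B = 32661/320 kN, M_B = -9441/40 kN·m

Load 1 — applied couple M₀=-18 kN·m at a=4 m (b=L-a=12):
  R_A = 6M₀ab/L³ = 6·(-18)·4·12/16³ = -81/64 kN
  M_A = M₀b(2a-b)/L² = (-18)·12·(2·4-12)/16² = 27/8 kN·m
  R_B = -6M₀ab/L³ = -6·(-18)·4·12/16³ = 81/64 kN
  M_B = M₀a(2b-a)/L² = (-18)·4·(2·12-4)/16² = -45/8 kN·m
Load 2 — triangular load w₀=18 kN/m (0→w₀ over full span):
  R_A = 3w₀L/20 = 3·18·16/20 = 216/5 kN
  M_A = w₀L²/30 = 18·16²/30 = 768/5 kN·m
  R_B = 7w₀L/20 = 7·18·16/20 = 504/5 kN
  M_B = -w₀L²/20 = -18·16²/20 = -1152/5 kN·m
Superposition: R_A = 13419/320 kN, M_A = 6279/40 kN·m, R_B = 32661/320 kN, M_B = -9441/40 kN·m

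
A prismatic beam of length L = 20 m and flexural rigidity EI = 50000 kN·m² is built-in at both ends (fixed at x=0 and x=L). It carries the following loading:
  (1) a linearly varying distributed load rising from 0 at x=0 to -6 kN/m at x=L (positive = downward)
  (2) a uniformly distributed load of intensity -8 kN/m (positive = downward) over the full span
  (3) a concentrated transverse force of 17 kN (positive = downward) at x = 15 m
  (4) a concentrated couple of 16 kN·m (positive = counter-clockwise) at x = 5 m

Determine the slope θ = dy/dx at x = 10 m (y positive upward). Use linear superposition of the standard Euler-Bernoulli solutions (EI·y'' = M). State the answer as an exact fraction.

Load 1 — triangular load w₀=-6 kN/m (0→w₀ over full span):
  θ_1 = -w₀(2x(L-x)(L-2x)(x+2L)+x²(L-x)²)/(120LEI) = -(-6)·(2·10·(20-10)·(20-2·10)·(10+2·20)+10²·(20-10)²)/(120·20·50000) = 1/2000 rad
Load 2 — uniform load w=-8 kN/m over full span:
  θ_2 = -wx(L-x)(L-2x)/(12EI) = -(-8)·10·(20-10)·(20-2·10)/(12·50000) = 0 rad
Load 3 — point force P=17 kN at a=15 m (b=L-a=5):
  θ_3 = -Pb²x(2aL-(3a+b)x)/(2L³EI)  [x≤a] = -17·5²·10·(2·15·20-(3·15+5)·10)/(2·20³·50000) = -17/32000 rad
Load 4 — applied couple M₀=16 kN·m at a=5 m (b=L-a=15):
  θ_4 = (R_Ax²/2 - M_Ax - M₀(x-a))/EI  [x>a] with R_A=9/10, M_A=-3 = ((9/10)·10²/2 - (-3)·10 - 16·(10-5))/50000 = -1/10000 rad
Superposition: θ = Σ θ_i = -21/160000 rad ≈ -0.000131 rad

θ(10) = -21/160000 rad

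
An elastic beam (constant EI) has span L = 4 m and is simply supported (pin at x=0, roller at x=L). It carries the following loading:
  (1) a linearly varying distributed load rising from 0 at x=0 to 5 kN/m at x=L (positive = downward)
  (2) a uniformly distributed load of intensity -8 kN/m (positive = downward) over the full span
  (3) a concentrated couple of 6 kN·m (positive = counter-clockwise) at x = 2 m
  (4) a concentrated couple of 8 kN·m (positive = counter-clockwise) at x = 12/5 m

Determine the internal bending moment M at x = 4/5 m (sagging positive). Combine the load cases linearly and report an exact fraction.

M(4/5) = -122/25 kN·m

Load 1 — triangular load w₀=5 kN/m (0→w₀ over full span):
  M_1 = w₀Lx/6 - w₀x³/(6L) = 5·4·(4/5)/6 - 5·(4/5)³/(6·4) = 64/25 kN·m
Load 2 — uniform load w=-8 kN/m over full span:
  M_2 = wx(L-x)/2 = (-8)·(4/5)·(4-(4/5))/2 = -256/25 kN·m
Load 3 — applied couple M₀=6 kN·m at a=2 m (b=L-a=2):
  M_3 = M₀x/L  [x≤a] = 6·(4/5)/4 = 6/5 kN·m
Load 4 — applied couple M₀=8 kN·m at a=12/5 m (b=L-a=8/5):
  M_4 = M₀x/L  [x≤a] = 8·(4/5)/4 = 8/5 kN·m
Superposition: M = Σ M_i = -122/25 kN·m ≈ -4.880000 kN·m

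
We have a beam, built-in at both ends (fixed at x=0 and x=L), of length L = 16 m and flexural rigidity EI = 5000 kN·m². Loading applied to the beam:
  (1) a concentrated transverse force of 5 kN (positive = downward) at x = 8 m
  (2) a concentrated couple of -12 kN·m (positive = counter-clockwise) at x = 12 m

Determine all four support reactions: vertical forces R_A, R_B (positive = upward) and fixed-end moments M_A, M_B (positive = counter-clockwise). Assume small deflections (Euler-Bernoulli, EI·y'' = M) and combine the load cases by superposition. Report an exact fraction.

Load 1 — point force P=5 kN at a=8 m (b=L-a=8):
  R_A = Pb²(3a+b)/L³ = 5·8²·(3·8+8)/16³ = 5/2 kN
  M_A = Pab²/L² = 5·8·8²/16² = 10 kN·m
  R_B = Pa²(a+3b)/L³ = 5·8²·(8+3·8)/16³ = 5/2 kN
  M_B = -Pa²b/L² = -5·8²·8/16² = -10 kN·m
Load 2 — applied couple M₀=-12 kN·m at a=12 m (b=L-a=4):
  R_A = 6M₀ab/L³ = 6·(-12)·12·4/16³ = -27/32 kN
  M_A = M₀b(2a-b)/L² = (-12)·4·(2·12-4)/16² = -15/4 kN·m
  R_B = -6M₀ab/L³ = -6·(-12)·12·4/16³ = 27/32 kN
  M_B = M₀a(2b-a)/L² = (-12)·12·(2·4-12)/16² = 9/4 kN·m
Superposition: R_A = 53/32 kN, M_A = 25/4 kN·m, R_B = 107/32 kN, M_B = -31/4 kN·m

R_A = 53/32 kN, M_A = 25/4 kN·m, R_B = 107/32 kN, M_B = -31/4 kN·m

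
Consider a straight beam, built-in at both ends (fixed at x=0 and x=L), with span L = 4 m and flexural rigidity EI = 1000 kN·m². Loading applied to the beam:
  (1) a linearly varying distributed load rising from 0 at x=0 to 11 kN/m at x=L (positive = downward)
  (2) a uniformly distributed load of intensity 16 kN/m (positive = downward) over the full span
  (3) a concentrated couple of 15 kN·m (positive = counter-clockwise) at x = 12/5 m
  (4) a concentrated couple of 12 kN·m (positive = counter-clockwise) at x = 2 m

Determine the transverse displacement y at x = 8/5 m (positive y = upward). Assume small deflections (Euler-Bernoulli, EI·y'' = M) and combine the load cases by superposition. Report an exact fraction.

y(8/5) = -31836/1953125 m

Load 1 — triangular load w₀=11 kN/m (0→w₀ over full span):
  y_1 = -w₀x²(L-x)²(x+2L)/(120LEI) = -11·(8/5)²·(4-(8/5))²·((8/5)+2·4)/(120·4·1000) = -6336/1953125 m
Load 2 — uniform load w=16 kN/m over full span:
  y_2 = -wx²(L-x)²/(24EI) = -16·(8/5)²·(4-(8/5))²/(24·1000) = -768/78125 m
Load 3 — applied couple M₀=15 kN·m at a=12/5 m (b=L-a=8/5):
  y_3 = (R_Ax³/6 - M_Ax²/2)/EI  [x≤a] with R_A=27/5, M_A=24/5 = ((27/5)·(8/5)³/6 - (24/5)·(8/5)²/2)/1000 = -192/78125 m
Load 4 — applied couple M₀=12 kN·m at a=2 m (b=L-a=2):
  y_4 = (R_Ax³/6 - M_Ax²/2)/EI  [x≤a] with R_A=9/2, M_A=3 = ((9/2)·(8/5)³/6 - 3·(8/5)²/2)/1000 = -12/15625 m
Superposition: y = Σ y_i = -31836/1953125 m ≈ -0.016300 m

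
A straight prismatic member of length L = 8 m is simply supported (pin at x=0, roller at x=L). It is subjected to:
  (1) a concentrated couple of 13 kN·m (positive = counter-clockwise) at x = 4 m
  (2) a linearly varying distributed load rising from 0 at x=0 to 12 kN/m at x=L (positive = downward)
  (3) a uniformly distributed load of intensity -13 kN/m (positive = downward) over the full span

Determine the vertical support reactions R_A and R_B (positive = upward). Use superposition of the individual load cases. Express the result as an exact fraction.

Load 1 — applied couple M₀=13 kN·m at a=4 m (b=L-a=4):
  R_A = M₀/L = 13/8 kN
  R_B = -M₀/L = -13/8 kN
Load 2 — triangular load w₀=12 kN/m (0→w₀ over full span):
  R_A = w₀L/6 = 12·8/6 = 16 kN
  R_B = w₀L/3 = 12·8/3 = 32 kN
Load 3 — uniform load w=-13 kN/m over full span:
  R_A = wL/2 = (-13)·8/2 = -52 kN
  R_B = wL/2 = (-13)·8/2 = -52 kN
Superposition: R_A = -275/8 kN, R_B = -173/8 kN

R_A = -275/8 kN, R_B = -173/8 kN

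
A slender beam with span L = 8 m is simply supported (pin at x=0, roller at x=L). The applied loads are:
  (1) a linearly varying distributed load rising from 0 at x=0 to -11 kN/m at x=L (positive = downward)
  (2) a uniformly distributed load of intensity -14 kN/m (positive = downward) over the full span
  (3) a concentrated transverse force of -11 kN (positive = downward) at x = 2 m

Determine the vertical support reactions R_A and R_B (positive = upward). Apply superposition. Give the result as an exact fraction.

R_A = -947/12 kN, R_B = -1057/12 kN

Load 1 — triangular load w₀=-11 kN/m (0→w₀ over full span):
  R_A = w₀L/6 = (-11)·8/6 = -44/3 kN
  R_B = w₀L/3 = (-11)·8/3 = -88/3 kN
Load 2 — uniform load w=-14 kN/m over full span:
  R_A = wL/2 = (-14)·8/2 = -56 kN
  R_B = wL/2 = (-14)·8/2 = -56 kN
Load 3 — point force P=-11 kN at a=2 m (b=L-a=6):
  R_A = Pb/L = (-11)·6/8 = -33/4 kN
  R_B = Pa/L = (-11)·2/8 = -11/4 kN
Superposition: R_A = -947/12 kN, R_B = -1057/12 kN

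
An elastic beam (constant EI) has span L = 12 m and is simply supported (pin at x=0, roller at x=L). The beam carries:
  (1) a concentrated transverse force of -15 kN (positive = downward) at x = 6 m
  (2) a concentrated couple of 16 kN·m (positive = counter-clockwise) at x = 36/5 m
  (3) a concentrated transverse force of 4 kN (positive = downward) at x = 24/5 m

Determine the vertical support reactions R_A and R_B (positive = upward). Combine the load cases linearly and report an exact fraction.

Load 1 — point force P=-15 kN at a=6 m (b=L-a=6):
  R_A = Pb/L = (-15)·6/12 = -15/2 kN
  R_B = Pa/L = (-15)·6/12 = -15/2 kN
Load 2 — applied couple M₀=16 kN·m at a=36/5 m (b=L-a=24/5):
  R_A = M₀/L = 16/12 = 4/3 kN
  R_B = -M₀/L = -16/12 = -4/3 kN
Load 3 — point force P=4 kN at a=24/5 m (b=L-a=36/5):
  R_A = Pb/L = 4·(36/5)/12 = 12/5 kN
  R_B = Pa/L = 4·(24/5)/12 = 8/5 kN
Superposition: R_A = -113/30 kN, R_B = -217/30 kN

R_A = -113/30 kN, R_B = -217/30 kN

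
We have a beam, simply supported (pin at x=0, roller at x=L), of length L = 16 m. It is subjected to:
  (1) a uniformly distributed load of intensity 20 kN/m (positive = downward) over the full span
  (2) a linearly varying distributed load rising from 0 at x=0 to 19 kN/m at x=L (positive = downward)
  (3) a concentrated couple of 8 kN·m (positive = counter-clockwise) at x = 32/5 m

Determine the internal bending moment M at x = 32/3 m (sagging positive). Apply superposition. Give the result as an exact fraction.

M(32/3) = 70184/81 kN·m

Load 1 — uniform load w=20 kN/m over full span:
  M_1 = wx(L-x)/2 = 20·(32/3)·(16-(32/3))/2 = 5120/9 kN·m
Load 2 — triangular load w₀=19 kN/m (0→w₀ over full span):
  M_2 = w₀Lx/6 - w₀x³/(6L) = 19·16·(32/3)/6 - 19·(32/3)³/(6·16) = 24320/81 kN·m
Load 3 — applied couple M₀=8 kN·m at a=32/5 m (b=L-a=48/5):
  M_3 = M₀x/L - M₀  [x>a] = 8·(32/3)/16 - 8 = -8/3 kN·m
Superposition: M = Σ M_i = 70184/81 kN·m ≈ 866.469136 kN·m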